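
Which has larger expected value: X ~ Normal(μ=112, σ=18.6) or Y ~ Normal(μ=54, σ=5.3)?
X has larger mean (112.0000 > 54.0000)

Compute the expected value for each distribution:

X ~ Normal(μ=112, σ=18.6):
E[X] = 112.0000

Y ~ Normal(μ=54, σ=5.3):
E[Y] = 54.0000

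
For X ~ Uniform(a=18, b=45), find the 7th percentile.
19.8900

We have X ~ Uniform(a=18, b=45).

We want to find x such that P(X ≤ x) = 0.07.

This is the 7th percentile, which means 7% of values fall below this point.

Using the inverse CDF (quantile function):
x = F⁻¹(0.07) = 19.8900

Verification: P(X ≤ 19.8900) = 0.07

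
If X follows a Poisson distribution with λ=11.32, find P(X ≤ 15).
0.889329

We have X ~ Poisson(λ=11.32).

The CDF gives us P(X ≤ k).

Using the CDF:
P(X ≤ 15) = 0.889329

This means there's approximately a 88.9% chance that X is at most 15.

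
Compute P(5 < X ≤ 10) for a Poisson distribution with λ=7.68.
0.623994

We have X ~ Poisson(λ=7.68).

To find P(5 < X ≤ 10), we use:
P(5 < X ≤ 10) = P(X ≤ 10) - P(X ≤ 5)
                 = F(10) - F(5)
                 = 0.846331 - 0.222337
                 = 0.623994

So there's approximately a 62.4% chance that X falls in this range.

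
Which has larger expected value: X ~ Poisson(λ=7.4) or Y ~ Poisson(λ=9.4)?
Y has larger mean (9.4000 > 7.4000)

Compute the expected value for each distribution:

X ~ Poisson(λ=7.4):
E[X] = 7.4000

Y ~ Poisson(λ=9.4):
E[Y] = 9.4000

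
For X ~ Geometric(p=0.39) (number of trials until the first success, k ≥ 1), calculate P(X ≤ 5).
0.915540

We have X ~ Geometric(p=0.39) (number of trials until the first success, k ≥ 1).

The CDF gives us P(X ≤ k).

Using the CDF:
P(X ≤ 5) = 0.915540

This means there's approximately a 91.6% chance that X is at most 5.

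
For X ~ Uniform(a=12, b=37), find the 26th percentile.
18.5000

We have X ~ Uniform(a=12, b=37).

We want to find x such that P(X ≤ x) = 0.26.

This is the 26th percentile, which means 26% of values fall below this point.

Using the inverse CDF (quantile function):
x = F⁻¹(0.26) = 18.5000

Verification: P(X ≤ 18.5000) = 0.26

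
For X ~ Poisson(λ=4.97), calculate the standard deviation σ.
2.2293

We have X ~ Poisson(λ=4.97).

For a Poisson distribution with λ=4.97:
σ = √Var(X) = 2.2293

The standard deviation is the square root of the variance.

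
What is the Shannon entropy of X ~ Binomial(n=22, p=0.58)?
2.2577 nats

We have X ~ Binomial(n=22, p=0.58).

The Shannon entropy measures the uncertainty or information content of the distribution.

For a Binomial distribution with n=22, p=0.58:
H(X) = 2.2577 nats

(In bits, this would be 3.2572 bits.)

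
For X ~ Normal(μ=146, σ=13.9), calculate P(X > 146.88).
0.474760

We have X ~ Normal(μ=146, σ=13.9).

P(X > 146.88) = 1 - P(X ≤ 146.88)
                = 1 - F(146.88)
                = 1 - 0.525240
                = 0.474760

So there's approximately a 47.5% chance that X exceeds 146.88.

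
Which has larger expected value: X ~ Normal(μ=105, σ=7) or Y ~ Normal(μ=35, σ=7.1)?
X has larger mean (105.0000 > 35.0000)

Compute the expected value for each distribution:

X ~ Normal(μ=105, σ=7):
E[X] = 105.0000

Y ~ Normal(μ=35, σ=7.1):
E[Y] = 35.0000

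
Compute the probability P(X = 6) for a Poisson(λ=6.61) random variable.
0.156023

We have X ~ Poisson(λ=6.61).

For a Poisson distribution, the PMF gives us the probability of each outcome.

Using the PMF formula:
P(X = 6) = 0.156023

Rounded to 4 decimal places: 0.1560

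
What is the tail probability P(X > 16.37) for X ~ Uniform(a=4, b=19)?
0.175333

We have X ~ Uniform(a=4, b=19).

P(X > 16.37) = 1 - P(X ≤ 16.37)
                = 1 - F(16.37)
                = 1 - 0.824667
                = 0.175333

So there's approximately a 17.5% chance that X exceeds 16.37.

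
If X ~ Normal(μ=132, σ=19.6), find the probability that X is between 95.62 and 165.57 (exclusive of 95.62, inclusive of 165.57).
0.924903

We have X ~ Normal(μ=132, σ=19.6).

To find P(95.62 < X ≤ 165.57), we use:
P(95.62 < X ≤ 165.57) = P(X ≤ 165.57) - P(X ≤ 95.62)
                 = F(165.57) - F(95.62)
                 = 0.956621 - 0.031718
                 = 0.924903

So there's approximately a 92.5% chance that X falls in this range.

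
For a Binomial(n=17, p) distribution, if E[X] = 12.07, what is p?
p = 0.71

For a Binomial(n, p) distribution:
E[X] = n × p

Given n = 17 and E[X] = 12.07:
12.07 = 17 × p
p = 12.07 / 17 = 0.71

Verification: Binomial(17, 0.71) has E[X] = 12.07 ✓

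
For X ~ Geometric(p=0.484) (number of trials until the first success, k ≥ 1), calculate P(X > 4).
0.070892

We have X ~ Geometric(p=0.484) (number of trials until the first success, k ≥ 1).

P(X > 4) = 1 - P(X ≤ 4)
                = 1 - F(4)
                = 1 - 0.929108
                = 0.070892

So there's approximately a 7.1% chance that X exceeds 4.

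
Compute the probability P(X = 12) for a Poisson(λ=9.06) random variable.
0.074215

We have X ~ Poisson(λ=9.06).

For a Poisson distribution, the PMF gives us the probability of each outcome.

Using the PMF formula:
P(X = 12) = 0.074215

Rounded to 4 decimal places: 0.0742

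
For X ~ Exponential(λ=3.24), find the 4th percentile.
0.0126

We have X ~ Exponential(λ=3.24).

We want to find x such that P(X ≤ x) = 0.04.

This is the 4th percentile, which means 4% of values fall below this point.

Using the inverse CDF (quantile function):
x = F⁻¹(0.04) = 0.0126

Verification: P(X ≤ 0.0126) = 0.04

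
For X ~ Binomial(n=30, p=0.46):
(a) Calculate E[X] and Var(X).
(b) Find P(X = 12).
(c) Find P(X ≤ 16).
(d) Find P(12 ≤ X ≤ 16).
(a) E[X] = 13.8000, Var(X) = 7.4520
(b) P(X = 12) = 0.118349
(c) P(X ≤ 16) = 0.838685
(d) P(12 ≤ X ≤ 16) = 0.638309

We have X ~ Binomial(n=30, p=0.46).

(a) Moments:
E[X] = 13.8000
Var(X) = 7.4520
σ = √Var(X) = 2.7298

(b) Point probability using PMF:
P(X = 12) = 0.118349

(c) Cumulative probability using CDF:
P(X ≤ 16) = F(16) = 0.838685

(d) Range probability:
P(12 ≤ X ≤ 16) = P(X ≤ 16) - P(X ≤ 11)
                   = F(16) - F(11)
                   = 0.838685 - 0.200375
                   = 0.638309

This means approximately 63.8% of outcomes fall in the interval [12, 16].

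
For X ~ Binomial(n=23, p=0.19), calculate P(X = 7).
0.075245

We have X ~ Binomial(n=23, p=0.19).

For a Binomial distribution, the PMF gives us the probability of each outcome.

Using the PMF formula:
P(X = 7) = 0.075245

Rounded to 4 decimal places: 0.0752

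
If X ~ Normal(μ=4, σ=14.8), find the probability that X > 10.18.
0.338132

We have X ~ Normal(μ=4, σ=14.8).

P(X > 10.18) = 1 - P(X ≤ 10.18)
                = 1 - F(10.18)
                = 1 - 0.661868
                = 0.338132

So there's approximately a 33.8% chance that X exceeds 10.18.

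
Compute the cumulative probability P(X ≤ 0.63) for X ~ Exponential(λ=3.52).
0.891130

We have X ~ Exponential(λ=3.52).

The CDF gives us P(X ≤ k).

Using the CDF:
P(X ≤ 0.63) = 0.891130

This means there's approximately a 89.1% chance that X is at most 0.63.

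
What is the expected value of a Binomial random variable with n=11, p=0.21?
2.3100

We have X ~ Binomial(n=11, p=0.21).

For a Binomial distribution with n=11, p=0.21:
E[X] = 2.3100

This is the expected (average) value of X.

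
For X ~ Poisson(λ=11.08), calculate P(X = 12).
0.110194

We have X ~ Poisson(λ=11.08).

For a Poisson distribution, the PMF gives us the probability of each outcome.

Using the PMF formula:
P(X = 12) = 0.110194

Rounded to 4 decimal places: 0.1102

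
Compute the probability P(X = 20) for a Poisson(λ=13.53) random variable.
0.023111

We have X ~ Poisson(λ=13.53).

For a Poisson distribution, the PMF gives us the probability of each outcome.

Using the PMF formula:
P(X = 20) = 0.023111

Rounded to 4 decimal places: 0.0231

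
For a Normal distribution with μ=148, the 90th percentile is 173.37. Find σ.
σ = 19.7963

For X ~ Normal(μ, σ), the p-th percentile satisfies x = μ + z_p × σ,
where z_p = Φ⁻¹(p) is the standard normal quantile.

Step 1: z_{0.9} = Φ⁻¹(0.9) = 1.2816

Step 2: Solve for σ:
173.37 = 148 + 1.2816 × σ
σ = (173.37 - 148) / 1.2816
σ = 25.37 / 1.2816
σ = 19.7963

Verification: μ + z × σ = 148 + 1.2816 × 19.7963 = 173.37 ✓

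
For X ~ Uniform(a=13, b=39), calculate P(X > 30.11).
0.341923

We have X ~ Uniform(a=13, b=39).

P(X > 30.11) = 1 - P(X ≤ 30.11)
                = 1 - F(30.11)
                = 1 - 0.658077
                = 0.341923

So there's approximately a 34.2% chance that X exceeds 30.11.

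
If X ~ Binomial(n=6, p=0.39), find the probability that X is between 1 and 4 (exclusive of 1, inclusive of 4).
0.714303

We have X ~ Binomial(n=6, p=0.39).

To find P(1 < X ≤ 4), we use:
P(1 < X ≤ 4) = P(X ≤ 4) - P(X ≤ 1)
                 = F(4) - F(1)
                 = 0.963459 - 0.249156
                 = 0.714303

So there's approximately a 71.4% chance that X falls in this range.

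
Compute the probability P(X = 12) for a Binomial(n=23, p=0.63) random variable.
0.094039

We have X ~ Binomial(n=23, p=0.63).

For a Binomial distribution, the PMF gives us the probability of each outcome.

Using the PMF formula:
P(X = 12) = 0.094039

Rounded to 4 decimal places: 0.0940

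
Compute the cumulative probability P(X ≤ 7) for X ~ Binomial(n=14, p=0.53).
0.514777

We have X ~ Binomial(n=14, p=0.53).

The CDF gives us P(X ≤ k).

Using the CDF:
P(X ≤ 7) = 0.514777

This means there's approximately a 51.5% chance that X is at most 7.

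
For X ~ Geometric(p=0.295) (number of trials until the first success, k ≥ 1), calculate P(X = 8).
0.025536

We have X ~ Geometric(p=0.295) (number of trials until the first success, k ≥ 1).

For a Geometric distribution, the PMF gives us the probability of each outcome.

Using the PMF formula:
P(X = 8) = 0.025536

Rounded to 4 decimal places: 0.0255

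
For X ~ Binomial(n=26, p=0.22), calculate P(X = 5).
0.183736

We have X ~ Binomial(n=26, p=0.22).

For a Binomial distribution, the PMF gives us the probability of each outcome.

Using the PMF formula:
P(X = 5) = 0.183736

Rounded to 4 decimal places: 0.1837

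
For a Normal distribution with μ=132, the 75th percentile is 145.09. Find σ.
σ = 19.4073

For X ~ Normal(μ, σ), the p-th percentile satisfies x = μ + z_p × σ,
where z_p = Φ⁻¹(p) is the standard normal quantile.

Step 1: z_{0.75} = Φ⁻¹(0.75) = 0.6745

Step 2: Solve for σ:
145.09 = 132 + 0.6745 × σ
σ = (145.09 - 132) / 0.6745
σ = 13.09 / 0.6745
σ = 19.4073

Verification: μ + z × σ = 132 + 0.6745 × 19.4073 = 145.09 ✓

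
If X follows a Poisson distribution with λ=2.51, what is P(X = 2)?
0.255999

We have X ~ Poisson(λ=2.51).

For a Poisson distribution, the PMF gives us the probability of each outcome.

Using the PMF formula:
P(X = 2) = 0.255999

Rounded to 4 decimal places: 0.2560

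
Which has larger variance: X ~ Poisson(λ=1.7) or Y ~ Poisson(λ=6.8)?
Y has larger variance (6.8000 > 1.7000)

Compute the variance for each distribution:

X ~ Poisson(λ=1.7):
Var(X) = 1.7000

Y ~ Poisson(λ=6.8):
Var(Y) = 6.8000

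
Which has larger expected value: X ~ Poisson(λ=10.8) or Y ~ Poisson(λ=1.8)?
X has larger mean (10.8000 > 1.8000)

Compute the expected value for each distribution:

X ~ Poisson(λ=10.8):
E[X] = 10.8000

Y ~ Poisson(λ=1.8):
E[Y] = 1.8000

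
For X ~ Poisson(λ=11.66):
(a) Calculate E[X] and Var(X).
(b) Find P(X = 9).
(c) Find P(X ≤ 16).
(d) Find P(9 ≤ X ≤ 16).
(a) E[X] = 11.6600, Var(X) = 11.6600
(b) P(X = 9) = 0.094766
(c) P(X ≤ 16) = 0.916124
(d) P(9 ≤ X ≤ 16) = 0.737533

We have X ~ Poisson(λ=11.66).

(a) Moments:
E[X] = 11.6600
Var(X) = 11.6600
σ = √Var(X) = 3.4147

(b) Point probability using PMF:
P(X = 9) = 0.094766

(c) Cumulative probability using CDF:
P(X ≤ 16) = F(16) = 0.916124

(d) Range probability:
P(9 ≤ X ≤ 16) = P(X ≤ 16) - P(X ≤ 8)
                   = F(16) - F(8)
                   = 0.916124 - 0.178591
                   = 0.737533

This means approximately 73.8% of outcomes fall in the interval [9, 16].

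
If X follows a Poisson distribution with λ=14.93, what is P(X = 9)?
0.033324

We have X ~ Poisson(λ=14.93).

For a Poisson distribution, the PMF gives us the probability of each outcome.

Using the PMF formula:
P(X = 9) = 0.033324

Rounded to 4 decimal places: 0.0333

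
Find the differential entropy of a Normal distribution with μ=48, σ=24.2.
4.6053 nats

We have X ~ Normal(μ=48, σ=24.2).

The differential entropy measures the uncertainty or information content of the distribution.

For a Normal distribution with μ=48, σ=24.2:
h(X) = 4.6053 nats

(In bits, this would be 6.6440 bits.)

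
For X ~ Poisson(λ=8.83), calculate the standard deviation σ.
2.9715

We have X ~ Poisson(λ=8.83).

For a Poisson distribution with λ=8.83:
σ = √Var(X) = 2.9715

The standard deviation is the square root of the variance.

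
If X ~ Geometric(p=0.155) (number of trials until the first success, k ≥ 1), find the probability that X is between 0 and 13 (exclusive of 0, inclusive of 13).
0.888021

We have X ~ Geometric(p=0.155) (number of trials until the first success, k ≥ 1).

To find P(0 < X ≤ 13), we use:
P(0 < X ≤ 13) = P(X ≤ 13) - P(X ≤ 0)
                 = F(13) - F(0)
                 = 0.888021 - 0.000000
                 = 0.888021

So there's approximately a 88.8% chance that X falls in this range.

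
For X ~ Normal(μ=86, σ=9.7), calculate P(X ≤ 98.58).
0.902668

We have X ~ Normal(μ=86, σ=9.7).

The CDF gives us P(X ≤ k).

Using the CDF:
P(X ≤ 98.58) = 0.902668

This means there's approximately a 90.3% chance that X is at most 98.58.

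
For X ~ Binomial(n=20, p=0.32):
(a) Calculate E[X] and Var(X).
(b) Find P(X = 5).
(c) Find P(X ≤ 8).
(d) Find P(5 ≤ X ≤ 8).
(a) E[X] = 6.4000, Var(X) = 4.3520
(b) P(X = 5) = 0.159892
(c) P(X ≤ 8) = 0.843153
(d) P(5 ≤ X ≤ 8) = 0.660430

We have X ~ Binomial(n=20, p=0.32).

(a) Moments:
E[X] = 6.4000
Var(X) = 4.3520
σ = √Var(X) = 2.0861

(b) Point probability using PMF:
P(X = 5) = 0.159892

(c) Cumulative probability using CDF:
P(X ≤ 8) = F(8) = 0.843153

(d) Range probability:
P(5 ≤ X ≤ 8) = P(X ≤ 8) - P(X ≤ 4)
                   = F(8) - F(4)
                   = 0.843153 - 0.182723
                   = 0.660430

This means approximately 66.0% of outcomes fall in the interval [5, 8].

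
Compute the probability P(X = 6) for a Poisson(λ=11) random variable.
0.041095

We have X ~ Poisson(λ=11).

For a Poisson distribution, the PMF gives us the probability of each outcome.

Using the PMF formula:
P(X = 6) = 0.041095

Rounded to 4 decimal places: 0.0411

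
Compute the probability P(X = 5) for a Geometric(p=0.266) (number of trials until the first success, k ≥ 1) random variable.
0.077209

We have X ~ Geometric(p=0.266) (number of trials until the first success, k ≥ 1).

For a Geometric distribution, the PMF gives us the probability of each outcome.

Using the PMF formula:
P(X = 5) = 0.077209

Rounded to 4 decimal places: 0.0772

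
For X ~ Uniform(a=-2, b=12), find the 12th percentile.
-0.3200

We have X ~ Uniform(a=-2, b=12).

We want to find x such that P(X ≤ x) = 0.12.

This is the 12th percentile, which means 12% of values fall below this point.

Using the inverse CDF (quantile function):
x = F⁻¹(0.12) = -0.3200

Verification: P(X ≤ -0.3200) = 0.12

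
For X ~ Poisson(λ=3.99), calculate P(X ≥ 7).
0.109635

We have X ~ Poisson(λ=3.99).

For discrete distributions, P(X ≥ 7) = 1 - P(X ≤ 6).

P(X ≤ 6) = 0.890365
P(X ≥ 7) = 1 - 0.890365 = 0.109635

So there's approximately a 11.0% chance that X is at least 7.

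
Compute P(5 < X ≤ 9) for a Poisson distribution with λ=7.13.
0.532658

We have X ~ Poisson(λ=7.13).

To find P(5 < X ≤ 9), we use:
P(5 < X ≤ 9) = P(X ≤ 9) - P(X ≤ 5)
                 = F(9) - F(5)
                 = 0.817072 - 0.284414
                 = 0.532658

So there's approximately a 53.3% chance that X falls in this range.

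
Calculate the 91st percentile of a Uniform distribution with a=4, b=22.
20.3800

We have X ~ Uniform(a=4, b=22).

We want to find x such that P(X ≤ x) = 0.91.

This is the 91st percentile, which means 91% of values fall below this point.

Using the inverse CDF (quantile function):
x = F⁻¹(0.91) = 20.3800

Verification: P(X ≤ 20.3800) = 0.91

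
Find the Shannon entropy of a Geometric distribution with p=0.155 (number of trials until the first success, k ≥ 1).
2.7825 nats

We have X ~ Geometric(p=0.155) (number of trials until the first success, k ≥ 1).

The Shannon entropy measures the uncertainty or information content of the distribution.

For a Geometric distribution with p=0.155 (number of trials until the first success, k ≥ 1):
H(X) = 2.7825 nats

(In bits, this would be 4.0143 bits.)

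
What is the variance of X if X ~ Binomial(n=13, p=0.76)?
2.3712

We have X ~ Binomial(n=13, p=0.76).

For a Binomial distribution with n=13, p=0.76:
Var(X) = 2.3712

The variance measures the spread of the distribution around the mean.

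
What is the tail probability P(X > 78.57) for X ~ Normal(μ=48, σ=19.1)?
0.054741

We have X ~ Normal(μ=48, σ=19.1).

P(X > 78.57) = 1 - P(X ≤ 78.57)
                = 1 - F(78.57)
                = 1 - 0.945259
                = 0.054741

So there's approximately a 5.5% chance that X exceeds 78.57.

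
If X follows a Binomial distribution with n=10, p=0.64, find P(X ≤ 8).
0.923619

We have X ~ Binomial(n=10, p=0.64).

The CDF gives us P(X ≤ k).

Using the CDF:
P(X ≤ 8) = 0.923619

This means there's approximately a 92.4% chance that X is at most 8.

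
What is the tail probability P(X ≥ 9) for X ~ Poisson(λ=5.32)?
0.090996

We have X ~ Poisson(λ=5.32).

For discrete distributions, P(X ≥ 9) = 1 - P(X ≤ 8).

P(X ≤ 8) = 0.909004
P(X ≥ 9) = 1 - 0.909004 = 0.090996

So there's approximately a 9.1% chance that X is at least 9.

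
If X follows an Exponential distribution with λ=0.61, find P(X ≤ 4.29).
0.926971

We have X ~ Exponential(λ=0.61).

The CDF gives us P(X ≤ k).

Using the CDF:
P(X ≤ 4.29) = 0.926971

This means there's approximately a 92.7% chance that X is at most 4.29.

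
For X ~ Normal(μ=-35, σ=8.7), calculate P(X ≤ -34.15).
0.538915

We have X ~ Normal(μ=-35, σ=8.7).

The CDF gives us P(X ≤ k).

Using the CDF:
P(X ≤ -34.15) = 0.538915

This means there's approximately a 53.9% chance that X is at most -34.15.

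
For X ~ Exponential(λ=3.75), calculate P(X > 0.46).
0.178173

We have X ~ Exponential(λ=3.75).

P(X > 0.46) = 1 - P(X ≤ 0.46)
                = 1 - F(0.46)
                = 1 - 0.821827
                = 0.178173

So there's approximately a 17.8% chance that X exceeds 0.46.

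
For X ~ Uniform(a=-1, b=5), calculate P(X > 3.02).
0.330000

We have X ~ Uniform(a=-1, b=5).

P(X > 3.02) = 1 - P(X ≤ 3.02)
                = 1 - F(3.02)
                = 1 - 0.670000
                = 0.330000

So there's approximately a 33.0% chance that X exceeds 3.02.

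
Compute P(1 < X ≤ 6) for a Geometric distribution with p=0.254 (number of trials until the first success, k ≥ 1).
0.573641

We have X ~ Geometric(p=0.254) (number of trials until the first success, k ≥ 1).

To find P(1 < X ≤ 6), we use:
P(1 < X ≤ 6) = P(X ≤ 6) - P(X ≤ 1)
                 = F(6) - F(1)
                 = 0.827641 - 0.254000
                 = 0.573641

So there's approximately a 57.4% chance that X falls in this range.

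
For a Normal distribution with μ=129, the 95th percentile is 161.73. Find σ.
σ = 19.8984

For X ~ Normal(μ, σ), the p-th percentile satisfies x = μ + z_p × σ,
where z_p = Φ⁻¹(p) is the standard normal quantile.

Step 1: z_{0.95} = Φ⁻¹(0.95) = 1.6449

Step 2: Solve for σ:
161.73 = 129 + 1.6449 × σ
σ = (161.73 - 129) / 1.6449
σ = 32.73 / 1.6449
σ = 19.8984

Verification: μ + z × σ = 129 + 1.6449 × 19.8984 = 161.73 ✓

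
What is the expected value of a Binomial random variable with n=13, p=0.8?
10.4000

We have X ~ Binomial(n=13, p=0.8).

For a Binomial distribution with n=13, p=0.8:
E[X] = 10.4000

This is the expected (average) value of X.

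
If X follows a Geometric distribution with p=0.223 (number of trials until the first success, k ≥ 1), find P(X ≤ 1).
0.223000

We have X ~ Geometric(p=0.223) (number of trials until the first success, k ≥ 1).

The CDF gives us P(X ≤ k).

Using the CDF:
P(X ≤ 1) = 0.223000

This means there's approximately a 22.3% chance that X is at most 1.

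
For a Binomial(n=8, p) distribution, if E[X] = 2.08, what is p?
p = 0.26

For a Binomial(n, p) distribution:
E[X] = n × p

Given n = 8 and E[X] = 2.08:
2.08 = 8 × p
p = 2.08 / 8 = 0.26

Verification: Binomial(8, 0.26) has E[X] = 2.08 ✓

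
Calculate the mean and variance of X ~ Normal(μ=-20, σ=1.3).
E[X] = -20.0000, Var(X) = 1.6900

We have X ~ Normal(μ=-20, σ=1.3).

For a Normal distribution with μ=-20, σ=1.3:

Expected value:
E[X] = -20.0000

Variance:
Var(X) = 1.6900

Standard deviation:
σ = √Var(X) = 1.3000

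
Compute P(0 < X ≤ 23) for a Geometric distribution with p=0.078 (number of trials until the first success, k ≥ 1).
0.845542

We have X ~ Geometric(p=0.078) (number of trials until the first success, k ≥ 1).

To find P(0 < X ≤ 23), we use:
P(0 < X ≤ 23) = P(X ≤ 23) - P(X ≤ 0)
                 = F(23) - F(0)
                 = 0.845542 - 0.000000
                 = 0.845542

So there's approximately a 84.6% chance that X falls in this range.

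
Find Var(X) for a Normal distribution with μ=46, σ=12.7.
161.2900

We have X ~ Normal(μ=46, σ=12.7).

For a Normal distribution with μ=46, σ=12.7:
Var(X) = 161.2900

The variance measures the spread of the distribution around the mean.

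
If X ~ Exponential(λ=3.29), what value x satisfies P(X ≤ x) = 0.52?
0.2231

We have X ~ Exponential(λ=3.29).

We want to find x such that P(X ≤ x) = 0.52.

This is the 52nd percentile, which means 52% of values fall below this point.

Using the inverse CDF (quantile function):
x = F⁻¹(0.52) = 0.2231

Verification: P(X ≤ 0.2231) = 0.52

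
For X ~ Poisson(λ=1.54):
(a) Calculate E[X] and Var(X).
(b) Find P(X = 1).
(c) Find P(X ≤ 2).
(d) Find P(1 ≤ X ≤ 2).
(a) E[X] = 1.5400, Var(X) = 1.5400
(b) P(X = 1) = 0.330147
(c) P(X ≤ 2) = 0.798741
(d) P(1 ≤ X ≤ 2) = 0.584360

We have X ~ Poisson(λ=1.54).

(a) Moments:
E[X] = 1.5400
Var(X) = 1.5400
σ = √Var(X) = 1.2410

(b) Point probability using PMF:
P(X = 1) = 0.330147

(c) Cumulative probability using CDF:
P(X ≤ 2) = F(2) = 0.798741

(d) Range probability:
P(1 ≤ X ≤ 2) = P(X ≤ 2) - P(X ≤ 0)
                   = F(2) - F(0)
                   = 0.798741 - 0.214381
                   = 0.584360

This means approximately 58.4% of outcomes fall in the interval [1, 2].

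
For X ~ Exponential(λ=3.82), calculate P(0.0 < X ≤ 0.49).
0.846154

We have X ~ Exponential(λ=3.82).

To find P(0.0 < X ≤ 0.49), we use:
P(0.0 < X ≤ 0.49) = P(X ≤ 0.49) - P(X ≤ 0.0)
                 = F(0.49) - F(0.0)
                 = 0.846154 - 0.000000
                 = 0.846154

So there's approximately a 84.6% chance that X falls in this range.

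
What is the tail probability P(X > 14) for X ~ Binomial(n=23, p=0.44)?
0.033210

We have X ~ Binomial(n=23, p=0.44).

P(X > 14) = 1 - P(X ≤ 14)
                = 1 - F(14)
                = 1 - 0.966790
                = 0.033210

So there's approximately a 3.3% chance that X exceeds 14.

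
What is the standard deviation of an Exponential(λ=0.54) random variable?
1.8519

We have X ~ Exponential(λ=0.54).

For an Exponential distribution with λ=0.54:
σ = √Var(X) = 1.8519

The standard deviation is the square root of the variance.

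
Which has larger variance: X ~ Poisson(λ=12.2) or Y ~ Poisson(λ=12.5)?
Y has larger variance (12.5000 > 12.2000)

Compute the variance for each distribution:

X ~ Poisson(λ=12.2):
Var(X) = 12.2000

Y ~ Poisson(λ=12.5):
Var(Y) = 12.5000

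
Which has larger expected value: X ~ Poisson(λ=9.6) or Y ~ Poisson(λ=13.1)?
Y has larger mean (13.1000 > 9.6000)

Compute the expected value for each distribution:

X ~ Poisson(λ=9.6):
E[X] = 9.6000

Y ~ Poisson(λ=13.1):
E[Y] = 13.1000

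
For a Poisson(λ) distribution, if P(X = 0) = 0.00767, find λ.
λ = 4.8704

For a Poisson(λ) distribution, the PMF at 0 is:
P(X = 0) = λ^0 e^(-λ) / 0! = e^(-λ)

Given P(X = 0) = 0.00767:
e^(-λ) = 0.00767
-λ = ln(0.00767)
λ = -ln(0.00767) = 4.8704

Verification: e^(-4.8704) = 0.00767 ✓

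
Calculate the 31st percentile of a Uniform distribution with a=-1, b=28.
7.9900

We have X ~ Uniform(a=-1, b=28).

We want to find x such that P(X ≤ x) = 0.31.

This is the 31st percentile, which means 31% of values fall below this point.

Using the inverse CDF (quantile function):
x = F⁻¹(0.31) = 7.9900

Verification: P(X ≤ 7.9900) = 0.31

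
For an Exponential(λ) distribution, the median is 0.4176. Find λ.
λ = 1.6598

For X ~ Exponential(λ), the CDF is F(x) = 1 - e^(-λx).
The median m satisfies F(m) = 0.5:
1 - e^(-λm) = 0.5
e^(-λm) = 0.5
λm = ln(2)
m = ln(2) / λ

Given m = 0.4176:
λ = ln(2) / 0.4176 = 0.693147 / 0.4176 = 1.6598

Verification: ln(2) / 1.6598 = 0.4176 ✓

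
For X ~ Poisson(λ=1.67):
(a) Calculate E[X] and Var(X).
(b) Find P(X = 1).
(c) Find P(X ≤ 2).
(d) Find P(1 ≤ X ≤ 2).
(a) E[X] = 1.6700, Var(X) = 1.6700
(b) P(X = 1) = 0.314373
(c) P(X ≤ 2) = 0.765121
(d) P(1 ≤ X ≤ 2) = 0.576874

We have X ~ Poisson(λ=1.67).

(a) Moments:
E[X] = 1.6700
Var(X) = 1.6700
σ = √Var(X) = 1.2923

(b) Point probability using PMF:
P(X = 1) = 0.314373

(c) Cumulative probability using CDF:
P(X ≤ 2) = F(2) = 0.765121

(d) Range probability:
P(1 ≤ X ≤ 2) = P(X ≤ 2) - P(X ≤ 0)
                   = F(2) - F(0)
                   = 0.765121 - 0.188247
                   = 0.576874

This means approximately 57.7% of outcomes fall in the interval [1, 2].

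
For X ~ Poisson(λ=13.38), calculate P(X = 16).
0.077950

We have X ~ Poisson(λ=13.38).

For a Poisson distribution, the PMF gives us the probability of each outcome.

Using the PMF formula:
P(X = 16) = 0.077950

Rounded to 4 decimal places: 0.0780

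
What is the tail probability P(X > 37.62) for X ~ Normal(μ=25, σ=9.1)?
0.082749

We have X ~ Normal(μ=25, σ=9.1).

P(X > 37.62) = 1 - P(X ≤ 37.62)
                = 1 - F(37.62)
                = 1 - 0.917251
                = 0.082749

So there's approximately a 8.3% chance that X exceeds 37.62.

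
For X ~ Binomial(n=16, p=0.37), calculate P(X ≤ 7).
0.795193

We have X ~ Binomial(n=16, p=0.37).

The CDF gives us P(X ≤ k).

Using the CDF:
P(X ≤ 7) = 0.795193

This means there's approximately a 79.5% chance that X is at most 7.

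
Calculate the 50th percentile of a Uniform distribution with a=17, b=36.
26.5000

We have X ~ Uniform(a=17, b=36).

We want to find x such that P(X ≤ x) = 0.5.

This is the 50th percentile, which means 50% of values fall below this point.

Using the inverse CDF (quantile function):
x = F⁻¹(0.5) = 26.5000

Verification: P(X ≤ 26.5000) = 0.5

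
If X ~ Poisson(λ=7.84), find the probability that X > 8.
0.385131

We have X ~ Poisson(λ=7.84).

P(X > 8) = 1 - P(X ≤ 8)
                = 1 - F(8)
                = 1 - 0.614869
                = 0.385131

So there's approximately a 38.5% chance that X exceeds 8.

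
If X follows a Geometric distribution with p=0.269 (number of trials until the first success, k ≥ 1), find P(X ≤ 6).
0.847418

We have X ~ Geometric(p=0.269) (number of trials until the first success, k ≥ 1).

The CDF gives us P(X ≤ k).

Using the CDF:
P(X ≤ 6) = 0.847418

This means there's approximately a 84.7% chance that X is at most 6.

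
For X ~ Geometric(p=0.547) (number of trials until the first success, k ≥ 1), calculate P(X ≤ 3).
0.907040

We have X ~ Geometric(p=0.547) (number of trials until the first success, k ≥ 1).

The CDF gives us P(X ≤ k).

Using the CDF:
P(X ≤ 3) = 0.907040

This means there's approximately a 90.7% chance that X is at most 3.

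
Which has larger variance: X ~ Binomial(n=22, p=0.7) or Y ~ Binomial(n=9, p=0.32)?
X has larger variance (4.6200 > 1.9584)

Compute the variance for each distribution:

X ~ Binomial(n=22, p=0.7):
Var(X) = 4.6200

Y ~ Binomial(n=9, p=0.32):
Var(Y) = 1.9584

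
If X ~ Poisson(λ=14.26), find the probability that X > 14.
0.457099

We have X ~ Poisson(λ=14.26).

P(X > 14) = 1 - P(X ≤ 14)
                = 1 - F(14)
                = 1 - 0.542901
                = 0.457099

So there's approximately a 45.7% chance that X exceeds 14.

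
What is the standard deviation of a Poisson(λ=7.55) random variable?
2.7477

We have X ~ Poisson(λ=7.55).

For a Poisson distribution with λ=7.55:
σ = √Var(X) = 2.7477

The standard deviation is the square root of the variance.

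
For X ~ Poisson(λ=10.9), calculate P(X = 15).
0.051415

We have X ~ Poisson(λ=10.9).

For a Poisson distribution, the PMF gives us the probability of each outcome.

Using the PMF formula:
P(X = 15) = 0.051415

Rounded to 4 decimal places: 0.0514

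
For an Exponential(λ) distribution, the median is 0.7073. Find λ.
λ = 0.9800

For X ~ Exponential(λ), the CDF is F(x) = 1 - e^(-λx).
The median m satisfies F(m) = 0.5:
1 - e^(-λm) = 0.5
e^(-λm) = 0.5
λm = ln(2)
m = ln(2) / λ

Given m = 0.7073:
λ = ln(2) / 0.7073 = 0.693147 / 0.7073 = 0.9800

Verification: ln(2) / 0.9800 = 0.7073 ✓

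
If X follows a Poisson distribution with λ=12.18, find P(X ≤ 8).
0.143584

We have X ~ Poisson(λ=12.18).

The CDF gives us P(X ≤ k).

Using the CDF:
P(X ≤ 8) = 0.143584

This means there's approximately a 14.4% chance that X is at most 8.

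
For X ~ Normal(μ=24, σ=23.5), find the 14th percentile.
-1.3875

We have X ~ Normal(μ=24, σ=23.5).

We want to find x such that P(X ≤ x) = 0.14.

This is the 14th percentile, which means 14% of values fall below this point.

Using the inverse CDF (quantile function):
x = F⁻¹(0.14) = -1.3875

Verification: P(X ≤ -1.3875) = 0.14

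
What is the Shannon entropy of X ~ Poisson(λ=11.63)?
2.6382 nats

We have X ~ Poisson(λ=11.63).

The Shannon entropy measures the uncertainty or information content of the distribution.

For a Poisson distribution with λ=11.63:
H(X) = 2.6382 nats

(In bits, this would be 3.8061 bits.)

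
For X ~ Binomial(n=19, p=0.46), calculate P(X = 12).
0.060559

We have X ~ Binomial(n=19, p=0.46).

For a Binomial distribution, the PMF gives us the probability of each outcome.

Using the PMF formula:
P(X = 12) = 0.060559

Rounded to 4 decimal places: 0.0606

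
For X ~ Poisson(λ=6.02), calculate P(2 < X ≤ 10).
0.895465

We have X ~ Poisson(λ=6.02).

To find P(2 < X ≤ 10), we use:
P(2 < X ≤ 10) = P(X ≤ 10) - P(X ≤ 2)
                 = F(10) - F(2)
                 = 0.956547 - 0.061082
                 = 0.895465

So there's approximately a 89.5% chance that X falls in this range.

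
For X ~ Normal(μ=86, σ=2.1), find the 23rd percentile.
84.4484

We have X ~ Normal(μ=86, σ=2.1).

We want to find x such that P(X ≤ x) = 0.23.

This is the 23rd percentile, which means 23% of values fall below this point.

Using the inverse CDF (quantile function):
x = F⁻¹(0.23) = 84.4484

Verification: P(X ≤ 84.4484) = 0.23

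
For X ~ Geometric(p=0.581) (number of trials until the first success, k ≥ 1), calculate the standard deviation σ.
1.1141

We have X ~ Geometric(p=0.581) (number of trials until the first success, k ≥ 1).

For a Geometric distribution with p=0.581 (number of trials until the first success, k ≥ 1):
σ = √Var(X) = 1.1141

The standard deviation is the square root of the variance.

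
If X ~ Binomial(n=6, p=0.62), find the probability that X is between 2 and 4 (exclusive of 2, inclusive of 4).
0.581606

We have X ~ Binomial(n=6, p=0.62).

To find P(2 < X ≤ 4), we use:
P(2 < X ≤ 4) = P(X ≤ 4) - P(X ≤ 2)
                 = F(4) - F(2)
                 = 0.734321 - 0.152715
                 = 0.581606

So there's approximately a 58.2% chance that X falls in this range.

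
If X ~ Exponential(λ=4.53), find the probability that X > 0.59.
0.069065

We have X ~ Exponential(λ=4.53).

P(X > 0.59) = 1 - P(X ≤ 0.59)
                = 1 - F(0.59)
                = 1 - 0.930935
                = 0.069065

So there's approximately a 6.9% chance that X exceeds 0.59.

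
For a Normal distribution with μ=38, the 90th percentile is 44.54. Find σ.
σ = 5.1032

For X ~ Normal(μ, σ), the p-th percentile satisfies x = μ + z_p × σ,
where z_p = Φ⁻¹(p) is the standard normal quantile.

Step 1: z_{0.9} = Φ⁻¹(0.9) = 1.2816

Step 2: Solve for σ:
44.54 = 38 + 1.2816 × σ
σ = (44.54 - 38) / 1.2816
σ = 6.54 / 1.2816
σ = 5.1032

Verification: μ + z × σ = 38 + 1.2816 × 5.1032 = 44.54 ✓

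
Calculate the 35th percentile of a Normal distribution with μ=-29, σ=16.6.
-35.3963

We have X ~ Normal(μ=-29, σ=16.6).

We want to find x such that P(X ≤ x) = 0.35.

This is the 35th percentile, which means 35% of values fall below this point.

Using the inverse CDF (quantile function):
x = F⁻¹(0.35) = -35.3963

Verification: P(X ≤ -35.3963) = 0.35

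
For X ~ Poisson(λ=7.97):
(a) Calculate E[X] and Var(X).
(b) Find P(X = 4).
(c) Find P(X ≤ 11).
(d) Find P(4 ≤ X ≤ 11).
(a) E[X] = 7.9700, Var(X) = 7.9700
(b) P(X = 4) = 0.058116
(c) P(X ≤ 11) = 0.890230
(d) P(4 ≤ X ≤ 11) = 0.846983

We have X ~ Poisson(λ=7.97).

(a) Moments:
E[X] = 7.9700
Var(X) = 7.9700
σ = √Var(X) = 2.8231

(b) Point probability using PMF:
P(X = 4) = 0.058116

(c) Cumulative probability using CDF:
P(X ≤ 11) = F(11) = 0.890230

(d) Range probability:
P(4 ≤ X ≤ 11) = P(X ≤ 11) - P(X ≤ 3)
                   = F(11) - F(3)
                   = 0.890230 - 0.043247
                   = 0.846983

This means approximately 84.7% of outcomes fall in the interval [4, 11].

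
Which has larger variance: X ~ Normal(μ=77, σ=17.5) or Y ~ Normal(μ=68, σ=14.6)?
X has larger variance (306.2500 > 213.1600)

Compute the variance for each distribution:

X ~ Normal(μ=77, σ=17.5):
Var(X) = 306.2500

Y ~ Normal(μ=68, σ=14.6):
Var(Y) = 213.1600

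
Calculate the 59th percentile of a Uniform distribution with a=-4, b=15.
7.2100

We have X ~ Uniform(a=-4, b=15).

We want to find x such that P(X ≤ x) = 0.59.

This is the 59th percentile, which means 59% of values fall below this point.

Using the inverse CDF (quantile function):
x = F⁻¹(0.59) = 7.2100

Verification: P(X ≤ 7.2100) = 0.59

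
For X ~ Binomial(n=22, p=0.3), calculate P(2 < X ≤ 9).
0.887738

We have X ~ Binomial(n=22, p=0.3).

To find P(2 < X ≤ 9), we use:
P(2 < X ≤ 9) = P(X ≤ 9) - P(X ≤ 2)
                 = F(9) - F(2)
                 = 0.908404 - 0.020666
                 = 0.887738

So there's approximately a 88.8% chance that X falls in this range.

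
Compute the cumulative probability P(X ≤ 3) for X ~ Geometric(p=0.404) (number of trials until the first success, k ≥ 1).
0.788291

We have X ~ Geometric(p=0.404) (number of trials until the first success, k ≥ 1).

The CDF gives us P(X ≤ k).

Using the CDF:
P(X ≤ 3) = 0.788291

This means there's approximately a 78.8% chance that X is at most 3.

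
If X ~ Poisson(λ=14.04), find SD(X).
3.7470

We have X ~ Poisson(λ=14.04).

For a Poisson distribution with λ=14.04:
σ = √Var(X) = 3.7470

The standard deviation is the square root of the variance.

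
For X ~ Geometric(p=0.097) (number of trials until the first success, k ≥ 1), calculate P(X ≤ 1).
0.097000

We have X ~ Geometric(p=0.097) (number of trials until the first success, k ≥ 1).

The CDF gives us P(X ≤ k).

Using the CDF:
P(X ≤ 1) = 0.097000

This means there's approximately a 9.7% chance that X is at most 1.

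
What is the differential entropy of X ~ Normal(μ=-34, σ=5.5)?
3.1237 nats

We have X ~ Normal(μ=-34, σ=5.5).

The differential entropy measures the uncertainty or information content of the distribution.

For a Normal distribution with μ=-34, σ=5.5:
h(X) = 3.1237 nats

(In bits, this would be 4.5065 bits.)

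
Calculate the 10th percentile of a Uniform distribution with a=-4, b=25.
-1.1000

We have X ~ Uniform(a=-4, b=25).

We want to find x such that P(X ≤ x) = 0.1.

This is the 10th percentile, which means 10% of values fall below this point.

Using the inverse CDF (quantile function):
x = F⁻¹(0.1) = -1.1000

Verification: P(X ≤ -1.1000) = 0.1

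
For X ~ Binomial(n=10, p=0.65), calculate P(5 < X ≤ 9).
0.738033

We have X ~ Binomial(n=10, p=0.65).

To find P(5 < X ≤ 9), we use:
P(5 < X ≤ 9) = P(X ≤ 9) - P(X ≤ 5)
                 = F(9) - F(5)
                 = 0.986537 - 0.248504
                 = 0.738033

So there's approximately a 73.8% chance that X falls in this range.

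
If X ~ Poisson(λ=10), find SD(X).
3.1623

We have X ~ Poisson(λ=10).

For a Poisson distribution with λ=10:
σ = √Var(X) = 3.1623

The standard deviation is the square root of the variance.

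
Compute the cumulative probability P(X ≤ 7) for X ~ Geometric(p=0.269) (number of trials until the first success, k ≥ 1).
0.888462

We have X ~ Geometric(p=0.269) (number of trials until the first success, k ≥ 1).

The CDF gives us P(X ≤ k).

Using the CDF:
P(X ≤ 7) = 0.888462

This means there's approximately a 88.8% chance that X is at most 7.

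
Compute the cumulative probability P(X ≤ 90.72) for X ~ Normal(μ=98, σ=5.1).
0.076725

We have X ~ Normal(μ=98, σ=5.1).

The CDF gives us P(X ≤ k).

Using the CDF:
P(X ≤ 90.72) = 0.076725

This means there's approximately a 7.7% chance that X is at most 90.72.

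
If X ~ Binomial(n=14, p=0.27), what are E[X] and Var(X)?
E[X] = 3.7800, Var(X) = 2.7594

We have X ~ Binomial(n=14, p=0.27).

For a Binomial distribution with n=14, p=0.27:

Expected value:
E[X] = 3.7800

Variance:
Var(X) = 2.7594

Standard deviation:
σ = √Var(X) = 1.6611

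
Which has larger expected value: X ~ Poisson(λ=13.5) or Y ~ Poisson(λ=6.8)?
X has larger mean (13.5000 > 6.8000)

Compute the expected value for each distribution:

X ~ Poisson(λ=13.5):
E[X] = 13.5000

Y ~ Poisson(λ=6.8):
E[Y] = 6.8000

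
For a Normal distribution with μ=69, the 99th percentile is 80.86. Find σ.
σ = 5.0981

For X ~ Normal(μ, σ), the p-th percentile satisfies x = μ + z_p × σ,
where z_p = Φ⁻¹(p) is the standard normal quantile.

Step 1: z_{0.99} = Φ⁻¹(0.99) = 2.3263

Step 2: Solve for σ:
80.86 = 69 + 2.3263 × σ
σ = (80.86 - 69) / 2.3263
σ = 11.86 / 2.3263
σ = 5.0981

Verification: μ + z × σ = 69 + 2.3263 × 5.0981 = 80.86 ✓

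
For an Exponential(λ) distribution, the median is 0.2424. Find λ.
λ = 2.8595

For X ~ Exponential(λ), the CDF is F(x) = 1 - e^(-λx).
The median m satisfies F(m) = 0.5:
1 - e^(-λm) = 0.5
e^(-λm) = 0.5
λm = ln(2)
m = ln(2) / λ

Given m = 0.2424:
λ = ln(2) / 0.2424 = 0.693147 / 0.2424 = 2.8595

Verification: ln(2) / 2.8595 = 0.2424 ✓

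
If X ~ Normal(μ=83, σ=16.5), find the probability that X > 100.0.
0.151434

We have X ~ Normal(μ=83, σ=16.5).

P(X > 100.0) = 1 - P(X ≤ 100.0)
                = 1 - F(100.0)
                = 1 - 0.848566
                = 0.151434

So there's approximately a 15.1% chance that X exceeds 100.0.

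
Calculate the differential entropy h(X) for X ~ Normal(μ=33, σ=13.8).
4.0436 nats

We have X ~ Normal(μ=33, σ=13.8).

The differential entropy measures the uncertainty or information content of the distribution.

For a Normal distribution with μ=33, σ=13.8:
h(X) = 4.0436 nats

(In bits, this would be 5.8337 bits.)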